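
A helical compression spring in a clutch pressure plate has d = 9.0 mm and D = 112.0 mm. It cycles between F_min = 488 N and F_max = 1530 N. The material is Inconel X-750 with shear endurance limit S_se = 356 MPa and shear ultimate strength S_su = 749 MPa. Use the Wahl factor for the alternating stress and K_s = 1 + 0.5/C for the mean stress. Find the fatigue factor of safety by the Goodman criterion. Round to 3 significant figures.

0.843

C = D/d = 112.0/9.0 = 12.4444; K_W = (4C−1)/(4C−4)+0.615/C = 1.1150; K_s = 1+0.5/C = 1.0402
F_a = (F_max−F_min)/2 = 521 N; F_m = (F_max+F_min)/2 = 1009 N
τ_a = K_W·8F_aD/(πd³) = 1.1150 × 203.83 = 227.26 MPa
τ_m = K_s·8F_mD/(πd³) = 1.0402 × 394.75 = 410.61 MPa
Goodman: 1/n_f = τ_a/S_se + τ_m/S_su = 227.26/356 + 410.61/749 = 0.63837 + 0.54821 = 1.1866
n_f = 1/1.1866 = 0.8428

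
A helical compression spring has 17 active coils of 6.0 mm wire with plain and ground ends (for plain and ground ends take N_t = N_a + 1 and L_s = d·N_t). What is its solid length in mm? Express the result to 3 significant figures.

108 mm

plain and ground ends: N_t = N_a + 1 = 17 + 1 = 18
L_s = d·N_t = 6.0 × 18 = 108 mm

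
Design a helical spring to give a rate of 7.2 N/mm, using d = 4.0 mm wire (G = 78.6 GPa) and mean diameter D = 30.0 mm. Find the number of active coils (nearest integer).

N_a = Gd⁴/(8D³k) = (78.6×10³ × 4.0⁴)/(8 × 30.0³ × 7.2)
    = 2.01216e+07 / 1.5552e+06 = 12.94 → 13 coils

13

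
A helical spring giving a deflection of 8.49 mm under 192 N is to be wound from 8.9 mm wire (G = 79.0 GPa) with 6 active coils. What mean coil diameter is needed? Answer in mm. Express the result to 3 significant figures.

Required rate k = F/δ = 192/8.49 = 22.615 N/mm
D = (Gd⁴/(8N_a·k))^(1/3) = (79.0×10³·8.9⁴/(8·6·22.615))^(1/3)
  = (456617)^(1/3) = 77.0047 mm

77.0 mm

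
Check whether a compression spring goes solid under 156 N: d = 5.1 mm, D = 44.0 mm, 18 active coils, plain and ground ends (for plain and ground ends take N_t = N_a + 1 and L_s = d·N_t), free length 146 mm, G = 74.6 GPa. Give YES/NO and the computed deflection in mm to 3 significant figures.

k = Gd⁴/(8D³N_a) = (74.6×10³)(5.1⁴)/(8·44.0³·18) = 4.1143 N/mm
N_t = 19; L_s = 5.1·19 = 96.9 mm; δ_solid = L₀ − L_s = 146 − 96.9 = 49.1 mm
δ = F/k = 156/4.1143 = 37.916 mm
δ < δ_solid → spring does not go solid

NO, δ = 37.9 mm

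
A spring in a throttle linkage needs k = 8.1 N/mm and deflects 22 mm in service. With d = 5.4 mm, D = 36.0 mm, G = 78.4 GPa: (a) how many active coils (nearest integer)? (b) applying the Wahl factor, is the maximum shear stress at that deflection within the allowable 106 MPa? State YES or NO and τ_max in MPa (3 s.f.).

(a) 22 coils; (b) NO, τ_max = 127 MPa

N_a = Gd⁴/(8D³k) = (78.4×10³)(5.4⁴)/(8·36.0³·8.1) = 22.05 → N_a = 22
Actual rate k = Gd⁴/(8D³·22) = 8.1184 N/mm
Working load F = kδ = 8.1184·22 = 178.61 N
C = 36.0/5.4 = 6.6667; K_W = (4C−1)/(4C−4)+0.615/C = 1.2246
τ_max = K_W·8FD/(πd³) = 1.2246·103.98 = 127.34 MPa
τ_max > 106 MPa → exceeds allowable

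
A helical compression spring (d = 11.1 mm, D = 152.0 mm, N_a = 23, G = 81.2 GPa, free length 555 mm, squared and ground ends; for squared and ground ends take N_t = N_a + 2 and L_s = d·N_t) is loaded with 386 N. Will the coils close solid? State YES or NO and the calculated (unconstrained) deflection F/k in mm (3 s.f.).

k = Gd⁴/(8D³N_a) = (81.2×10³)(11.1⁴)/(8·152.0³·23) = 1.9077 N/mm
N_t = 25; L_s = 11.1·25 = 277.5 mm; δ_solid = L₀ − L_s = 555 − 277.5 = 277.5 mm
δ = F/k = 386/1.9077 = 202.34 mm
δ < δ_solid → spring does not go solid

NO, δ = 202 mm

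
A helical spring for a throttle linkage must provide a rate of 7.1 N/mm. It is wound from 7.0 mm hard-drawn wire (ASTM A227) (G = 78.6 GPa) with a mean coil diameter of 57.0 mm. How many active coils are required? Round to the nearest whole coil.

N_a = Gd⁴/(8D³k) = (78.6×10³ × 7.0⁴)/(8 × 57.0³ × 7.1)
    = 1.88719e+08 / 1.0519e+07 = 17.94 → 18 coils

18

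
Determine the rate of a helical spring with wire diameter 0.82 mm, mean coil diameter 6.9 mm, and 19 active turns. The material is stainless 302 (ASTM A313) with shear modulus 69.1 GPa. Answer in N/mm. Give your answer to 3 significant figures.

0.626 N/mm

k = Gd⁴/(8D³N_a) = (69.1×10³ × 0.82⁴) / (8 × 6.9³ × 19)
  = 31241.6 / 49933.4 = 0.62567 N/mm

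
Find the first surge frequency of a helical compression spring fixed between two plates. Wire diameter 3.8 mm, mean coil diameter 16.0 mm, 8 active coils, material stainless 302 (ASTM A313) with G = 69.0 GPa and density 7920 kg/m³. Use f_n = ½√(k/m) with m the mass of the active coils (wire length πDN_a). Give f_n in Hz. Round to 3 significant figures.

k = Gd⁴/(8D³N_a) = (69.0×10³)(3.8⁴)/(8·16.0³·8) = 54.884 N/mm = 54884 N/m
Wire length L = πDN_a = π·16.0·8 = 402.12 mm
m = ρ·(πd²/4)·L = 7920 × 11.341×10⁻⁶ m² × 0.40212 m = 0.03612 kg
f_n = ½√(k/m) = 0.5·√(54884/0.03612) = 0.5·√(1.5195e+06) = 616.34 Hz

616 Hz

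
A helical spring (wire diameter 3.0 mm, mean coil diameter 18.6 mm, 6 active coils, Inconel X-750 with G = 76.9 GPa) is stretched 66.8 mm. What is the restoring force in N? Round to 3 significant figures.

k = Gd⁴/(8D³N_a) = (76.9×10³)(3.0⁴)/(8·18.6³·6) = 20.167 N/mm
F = k·δ = 20.167 × 66.8 = 1347.1 N

1350 N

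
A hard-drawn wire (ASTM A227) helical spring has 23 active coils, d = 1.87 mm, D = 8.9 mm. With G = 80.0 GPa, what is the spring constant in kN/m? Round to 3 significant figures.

k = Gd⁴/(8D³N_a) = (80.0×10³ × 1.87⁴) / (8 × 8.9³ × 23)
  = 978265 / 129714 = 7.5417 N/mm

7.54 kN/m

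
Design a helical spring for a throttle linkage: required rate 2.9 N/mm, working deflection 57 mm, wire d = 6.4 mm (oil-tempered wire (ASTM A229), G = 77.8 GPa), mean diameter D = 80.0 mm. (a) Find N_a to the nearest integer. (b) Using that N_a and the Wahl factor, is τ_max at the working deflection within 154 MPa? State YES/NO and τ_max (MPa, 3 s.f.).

(a) 11 coils; (b) YES, τ_max = 143 MPa

N_a = Gd⁴/(8D³k) = (77.8×10³)(6.4⁴)/(8·80.0³·2.9) = 10.99 → N_a = 11
Actual rate k = Gd⁴/(8D³·11) = 2.897 N/mm
Working load F = kδ = 2.897·57 = 165.13 N
C = 80.0/6.4 = 12.5000; K_W = (4C−1)/(4C−4)+0.615/C = 1.1144
τ_max = K_W·8FD/(πd³) = 1.1144·128.33 = 143.01 MPa
τ_max ≤ 154 MPa → acceptable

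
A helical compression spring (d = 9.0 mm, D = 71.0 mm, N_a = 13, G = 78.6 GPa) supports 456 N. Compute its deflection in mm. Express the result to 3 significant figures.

k = Gd⁴/(8D³N_a) = (78.6×10³)(9.0⁴)/(8·71.0³·13) = 13.854 N/mm
δ = F/k = 456 / 13.854 = 32.914 mm

32.9 mm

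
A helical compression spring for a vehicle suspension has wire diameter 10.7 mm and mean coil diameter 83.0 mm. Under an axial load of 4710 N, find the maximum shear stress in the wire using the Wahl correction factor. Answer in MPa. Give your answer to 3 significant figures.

967 MPa

Spring index C = D/d = 83.0/10.7 = 7.7570
K_W = (4C−1)/(4C−4) + 0.615/C = 30.028/27.028 + 0.0793 = 1.1903
τ₀ = 8FD/(πd³) = 8·4710·83.0/(π·10.7³) = 3.12744e+06/3848.6 = 812.62 MPa
τ_max = K·τ₀ = 1.1903 × 812.62 = 967.25 MPa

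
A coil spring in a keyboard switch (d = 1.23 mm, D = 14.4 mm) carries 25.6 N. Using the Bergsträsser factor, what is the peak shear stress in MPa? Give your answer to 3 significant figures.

562 MPa

Spring index C = D/d = 14.4/1.23 = 11.7073
K_B = (4C+2)/(4C−3) = 48.829/43.829 = 1.1141
τ₀ = 8FD/(πd³) = 8·25.6·14.4/(π·1.23³) = 2949.12/5.8461 = 504.46 MPa
τ_max = K·τ₀ = 1.1141 × 504.46 = 562.01 MPa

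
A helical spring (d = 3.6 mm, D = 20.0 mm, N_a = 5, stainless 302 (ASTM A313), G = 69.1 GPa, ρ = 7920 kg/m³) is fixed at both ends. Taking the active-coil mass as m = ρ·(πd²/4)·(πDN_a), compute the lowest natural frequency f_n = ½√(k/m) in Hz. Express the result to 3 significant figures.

k = Gd⁴/(8D³N_a) = (69.1×10³)(3.6⁴)/(8·20.0³·5) = 36.269 N/mm = 36269 N/m
Wire length L = πDN_a = π·20.0·5 = 314.16 mm
m = ρ·(πd²/4)·L = 7920 × 10.179×10⁻⁶ m² × 0.31416 m = 0.025326 kg
f_n = ½√(k/m) = 0.5·√(36269/0.025326) = 0.5·√(1.4321e+06) = 598.35 Hz

598 Hz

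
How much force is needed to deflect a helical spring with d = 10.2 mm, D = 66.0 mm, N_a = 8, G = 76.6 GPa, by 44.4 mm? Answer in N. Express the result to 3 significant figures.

2000 N

k = Gd⁴/(8D³N_a) = (76.6×10³)(10.2⁴)/(8·66.0³·8) = 45.063 N/mm
F = k·δ = 45.063 × 44.4 = 2000.8 N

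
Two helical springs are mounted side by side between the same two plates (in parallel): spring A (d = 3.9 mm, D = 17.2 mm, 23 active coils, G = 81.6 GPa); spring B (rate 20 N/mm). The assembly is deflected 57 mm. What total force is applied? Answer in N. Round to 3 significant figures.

2290 N

k_A = Gd⁴/(8D³N_a) = (81.6×10³)(3.9⁴)/(8·17.2³·23) = 20.163 N/mm
Parallel: k_eq = 20.163 + 20 = 40.163 N/mm
F = k_eq·δ = 40.163·57 = 2289.3 N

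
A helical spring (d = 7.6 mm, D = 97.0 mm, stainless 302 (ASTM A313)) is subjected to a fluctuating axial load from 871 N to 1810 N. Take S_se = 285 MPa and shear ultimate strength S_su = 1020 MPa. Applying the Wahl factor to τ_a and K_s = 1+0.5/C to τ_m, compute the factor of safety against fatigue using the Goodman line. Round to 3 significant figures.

C = D/d = 97.0/7.6 = 12.7632; K_W = (4C−1)/(4C−4)+0.615/C = 1.1119; K_s = 1+0.5/C = 1.0392
F_a = (F_max−F_min)/2 = 469.5 N; F_m = (F_max+F_min)/2 = 1340.5 N
τ_a = K_W·8F_aD/(πd³) = 1.1119 × 264.18 = 293.76 MPa
τ_m = K_s·8F_mD/(πd³) = 1.0392 × 754.29 = 783.84 MPa
Goodman: 1/n_f = τ_a/S_se + τ_m/S_su = 293.76/285 + 783.84/1020 = 1.03073 + 0.76847 = 1.7992
n_f = 1/1.7992 = 0.5558

0.556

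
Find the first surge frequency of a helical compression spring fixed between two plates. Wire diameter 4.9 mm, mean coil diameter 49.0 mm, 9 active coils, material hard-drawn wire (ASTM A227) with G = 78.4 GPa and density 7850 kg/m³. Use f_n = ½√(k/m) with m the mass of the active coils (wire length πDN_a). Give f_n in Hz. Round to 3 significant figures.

k = Gd⁴/(8D³N_a) = (78.4×10³)(4.9⁴)/(8·49.0³·9) = 5.3356 N/mm = 5335.6 N/m
Wire length L = πDN_a = π·49.0·9 = 1385.4 mm
m = ρ·(πd²/4)·L = 7850 × 18.857×10⁻⁶ m² × 1.3854 m = 0.20509 kg
f_n = ½√(k/m) = 0.5·√(5335.6/0.20509) = 0.5·√(26016) = 80.647 Hz

80.6 Hz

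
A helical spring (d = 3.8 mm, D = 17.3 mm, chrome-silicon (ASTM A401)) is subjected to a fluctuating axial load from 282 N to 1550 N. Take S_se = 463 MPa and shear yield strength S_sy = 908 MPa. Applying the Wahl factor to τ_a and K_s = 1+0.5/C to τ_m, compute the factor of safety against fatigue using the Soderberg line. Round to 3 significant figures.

C = D/d = 17.3/3.8 = 4.5526; K_W = (4C−1)/(4C−4)+0.615/C = 1.3462; K_s = 1+0.5/C = 1.1098
F_a = (F_max−F_min)/2 = 634 N; F_m = (F_max+F_min)/2 = 916 N
τ_a = K_W·8F_aD/(πd³) = 1.3462 × 509.01 = 685.23 MPa
τ_m = K_s·8F_mD/(πd³) = 1.1098 × 735.41 = 816.18 MPa
Soderberg: 1/n_f = τ_a/S_se + τ_m/S_sy = 685.23/463 + 816.18/908 = 1.47997 + 0.89888 = 2.3788
n_f = 1/2.3788 = 0.4204

0.420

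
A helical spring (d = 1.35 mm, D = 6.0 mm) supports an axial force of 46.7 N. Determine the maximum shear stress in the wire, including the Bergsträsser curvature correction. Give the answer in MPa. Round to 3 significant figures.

388 MPa

Spring index C = D/d = 6.0/1.35 = 4.4444
K_B = (4C+2)/(4C−3) = 19.778/14.778 = 1.3383
τ₀ = 8FD/(πd³) = 8·46.7·6.0/(π·1.35³) = 2241.6/7.7295 = 290.01 MPa
τ_max = K·τ₀ = 1.3383 × 290.01 = 388.13 MPa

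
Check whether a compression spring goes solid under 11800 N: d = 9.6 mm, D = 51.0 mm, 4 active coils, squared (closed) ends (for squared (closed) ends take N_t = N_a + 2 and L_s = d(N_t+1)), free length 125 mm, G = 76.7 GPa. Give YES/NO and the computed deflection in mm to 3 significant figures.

YES, δ = 76.9 mm

k = Gd⁴/(8D³N_a) = (76.7×10³)(9.6⁴)/(8·51.0³·4) = 153.47 N/mm
N_t = 6; L_s = 9.6·7 = 67.2 mm; δ_solid = L₀ − L_s = 125 − 67.2 = 57.8 mm
δ = F/k = 11800/153.47 = 76.889 mm
δ ≥ δ_solid → spring goes solid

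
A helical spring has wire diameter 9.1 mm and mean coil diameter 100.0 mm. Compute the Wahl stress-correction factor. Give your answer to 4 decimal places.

1.1310

C = D/d = 100.0/9.1 = 10.9890
K_W = (4C−1)/(4C−4) + 0.615/C = 42.956/39.956 + 0.0560 = 1.1310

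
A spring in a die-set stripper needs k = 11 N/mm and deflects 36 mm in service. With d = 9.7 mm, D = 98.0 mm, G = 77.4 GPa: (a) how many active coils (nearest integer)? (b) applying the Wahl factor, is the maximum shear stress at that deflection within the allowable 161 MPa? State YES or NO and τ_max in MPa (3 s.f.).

(a) 8 coils; (b) YES, τ_max = 128 MPa

N_a = Gd⁴/(8D³k) = (77.4×10³)(9.7⁴)/(8·98.0³·11) = 8.273 → N_a = 8
Actual rate k = Gd⁴/(8D³·8) = 11.375 N/mm
Working load F = kδ = 11.375·36 = 409.52 N
C = 98.0/9.7 = 10.1031; K_W = (4C−1)/(4C−4)+0.615/C = 1.1433
τ_max = K_W·8FD/(πd³) = 1.1433·111.98 = 128.02 MPa
τ_max ≤ 161 MPa → acceptable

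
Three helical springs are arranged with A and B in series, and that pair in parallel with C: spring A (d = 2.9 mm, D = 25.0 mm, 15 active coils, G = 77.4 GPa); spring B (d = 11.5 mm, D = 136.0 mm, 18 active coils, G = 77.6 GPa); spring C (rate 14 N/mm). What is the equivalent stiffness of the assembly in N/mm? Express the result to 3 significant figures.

k_A = Gd⁴/(8D³N_a) = (77.4×10³)(2.9⁴)/(8·25.0³·15) = 2.9197 N/mm
k_B = Gd⁴/(8D³N_a) = (77.6×10³)(11.5⁴)/(8·136.0³·18) = 3.7469 N/mm
Springs A,B series: k_AB = 1/(1/2.9197+1/3.7469) = 1.641 N/mm; parallel with C: k_eq = 1.641+14 = 15.641 N/mm

15.6 N/mm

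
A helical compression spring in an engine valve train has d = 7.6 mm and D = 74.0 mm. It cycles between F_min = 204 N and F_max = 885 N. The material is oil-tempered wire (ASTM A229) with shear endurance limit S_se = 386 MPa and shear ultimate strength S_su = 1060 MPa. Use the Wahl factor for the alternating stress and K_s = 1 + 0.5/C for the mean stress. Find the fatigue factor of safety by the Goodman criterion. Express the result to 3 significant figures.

1.50

C = D/d = 74.0/7.6 = 9.7368; K_W = (4C−1)/(4C−4)+0.615/C = 1.1490; K_s = 1+0.5/C = 1.0514
F_a = (F_max−F_min)/2 = 340.5 N; F_m = (F_max+F_min)/2 = 544.5 N
τ_a = K_W·8F_aD/(πd³) = 1.1490 × 146.17 = 167.95 MPa
τ_m = K_s·8F_mD/(πd³) = 1.0514 × 233.74 = 245.74 MPa
Goodman: 1/n_f = τ_a/S_se + τ_m/S_su = 167.95/386 + 245.74/1060 = 0.43509 + 0.23183 = 0.66692
n_f = 1/0.66692 = 1.499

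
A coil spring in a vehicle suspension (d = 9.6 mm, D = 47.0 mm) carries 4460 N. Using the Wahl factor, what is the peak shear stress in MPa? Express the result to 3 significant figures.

795 MPa

Spring index C = D/d = 47.0/9.6 = 4.8958
K_W = (4C−1)/(4C−4) + 0.615/C = 18.583/15.583 + 0.1256 = 1.3181
τ₀ = 8FD/(πd³) = 8·4460·47.0/(π·9.6³) = 1.67696e+06/2779.5 = 603.34 MPa
τ_max = K·τ₀ = 1.3181 × 603.34 = 795.28 MPa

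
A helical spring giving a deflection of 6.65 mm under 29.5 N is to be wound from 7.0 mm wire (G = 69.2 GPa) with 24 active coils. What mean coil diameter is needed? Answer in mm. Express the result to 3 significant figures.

Required rate k = F/δ = 29.5/6.65 = 4.4361 N/mm
D = (Gd⁴/(8N_a·k))^(1/3) = (69.2×10³·7.0⁴/(8·24·4.4361))^(1/3)
  = (195073)^(1/3) = 57.9961 mm

58.0 mm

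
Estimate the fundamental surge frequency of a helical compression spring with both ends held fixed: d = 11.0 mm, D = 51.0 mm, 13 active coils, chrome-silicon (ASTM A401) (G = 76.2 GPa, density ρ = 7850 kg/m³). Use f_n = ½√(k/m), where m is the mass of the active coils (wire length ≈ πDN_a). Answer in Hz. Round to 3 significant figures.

114 Hz

k = Gd⁴/(8D³N_a) = (76.2×10³)(11.0⁴)/(8·51.0³·13) = 80.869 N/mm = 80869 N/m
Wire length L = πDN_a = π·51.0·13 = 2082.9 mm
m = ρ·(πd²/4)·L = 7850 × 95.033×10⁻⁶ m² × 2.0829 m = 1.5538 kg
f_n = ½√(k/m) = 0.5·√(80869/1.5538) = 0.5·√(52044) = 114.07 Hz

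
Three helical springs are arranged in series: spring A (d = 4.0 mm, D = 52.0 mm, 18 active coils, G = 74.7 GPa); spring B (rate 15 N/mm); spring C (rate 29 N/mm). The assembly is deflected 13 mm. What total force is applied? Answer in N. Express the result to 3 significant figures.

11.2 N

k_A = Gd⁴/(8D³N_a) = (74.7×10³)(4.0⁴)/(8·52.0³·18) = 0.94447 N/mm
Series: 1/k_eq = 1/0.94447 + 1/15 + 1/29 = 1.1599; k_eq = 0.86211 N/mm
F = k_eq·δ = 0.86211·13 = 11.207 N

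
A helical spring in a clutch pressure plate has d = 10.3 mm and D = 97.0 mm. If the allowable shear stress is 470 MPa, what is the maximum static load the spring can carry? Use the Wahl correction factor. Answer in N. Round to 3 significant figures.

1800 N

C = D/d = 97.0/10.3 = 9.4175
K_W = (4C−1)/(4C−4) + 0.615/C = 36.670/33.670 + 0.0653 = 1.1544
τ_max = K·8FD/(πd³) → F_max = τ_allow·πd³/(8DK)
F_max = 470·π·10.3³/(8·97.0·1.1544) = 1.6135e+06/895.82 = 1801.1 N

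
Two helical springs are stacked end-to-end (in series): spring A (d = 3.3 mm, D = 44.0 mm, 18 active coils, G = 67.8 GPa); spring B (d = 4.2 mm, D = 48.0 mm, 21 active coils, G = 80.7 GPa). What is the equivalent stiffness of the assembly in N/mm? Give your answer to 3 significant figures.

k_A = Gd⁴/(8D³N_a) = (67.8×10³)(3.3⁴)/(8·44.0³·18) = 0.65549 N/mm
k_B = Gd⁴/(8D³N_a) = (80.7×10³)(4.2⁴)/(8·48.0³·21) = 1.3516 N/mm
Series: 1/k_eq = 1/0.65549 + 1/1.3516 = 2.2655; k_eq = 0.44141 N/mm

0.441 N/mm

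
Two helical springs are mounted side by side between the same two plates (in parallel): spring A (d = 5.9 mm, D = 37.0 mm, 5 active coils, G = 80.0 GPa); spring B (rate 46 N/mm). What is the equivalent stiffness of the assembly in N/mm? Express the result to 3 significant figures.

93.8 N/mm

k_A = Gd⁴/(8D³N_a) = (80.0×10³)(5.9⁴)/(8·37.0³·5) = 47.845 N/mm
Parallel: k_eq = 47.845 + 46 = 93.845 N/mm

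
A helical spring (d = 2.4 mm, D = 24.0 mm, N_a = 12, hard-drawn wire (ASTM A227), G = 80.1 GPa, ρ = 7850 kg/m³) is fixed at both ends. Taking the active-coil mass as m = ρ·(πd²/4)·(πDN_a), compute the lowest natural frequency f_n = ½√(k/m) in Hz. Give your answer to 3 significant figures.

125 Hz

k = Gd⁴/(8D³N_a) = (80.1×10³)(2.4⁴)/(8·24.0³·12) = 2.0025 N/mm = 2002.5 N/m
Wire length L = πDN_a = π·24.0·12 = 904.78 mm
m = ρ·(πd²/4)·L = 7850 × 4.5239×10⁻⁶ m² × 0.90478 m = 0.032131 kg
f_n = ½√(k/m) = 0.5·√(2002.5/0.032131) = 0.5·√(62323) = 124.82 Hz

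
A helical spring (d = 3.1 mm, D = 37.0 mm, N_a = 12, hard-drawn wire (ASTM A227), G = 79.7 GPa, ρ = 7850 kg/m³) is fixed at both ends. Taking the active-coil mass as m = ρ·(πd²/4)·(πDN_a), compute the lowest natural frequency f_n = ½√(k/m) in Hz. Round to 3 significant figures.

k = Gd⁴/(8D³N_a) = (79.7×10³)(3.1⁴)/(8·37.0³·12) = 1.5137 N/mm = 1513.7 N/m
Wire length L = πDN_a = π·37.0·12 = 1394.9 mm
m = ρ·(πd²/4)·L = 7850 × 7.5477×10⁻⁶ m² × 1.3949 m = 0.082645 kg
f_n = ½√(k/m) = 0.5·√(1513.7/0.082645) = 0.5·√(18315) = 67.667 Hz

67.7 Hz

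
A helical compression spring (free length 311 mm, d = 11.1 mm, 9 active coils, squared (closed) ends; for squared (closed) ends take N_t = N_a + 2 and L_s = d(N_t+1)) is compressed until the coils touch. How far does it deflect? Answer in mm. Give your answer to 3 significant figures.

N_t = 11; L_s = 11.1·12 = 133.2 mm
δ_solid = L₀ − L_s = 311 − 133.2 = 177.8 mm

178 mm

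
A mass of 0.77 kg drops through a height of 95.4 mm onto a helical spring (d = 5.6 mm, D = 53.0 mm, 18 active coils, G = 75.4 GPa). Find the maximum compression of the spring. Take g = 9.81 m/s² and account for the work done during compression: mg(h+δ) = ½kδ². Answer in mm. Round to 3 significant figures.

22.7 mm

k = Gd⁴/(8D³N_a) = (75.4×10³)(5.6⁴)/(8·53.0³·18) = 3.4589 N/mm
W = mg = 0.77 × 9.81 = 7.5537 N
½kδ² − Wδ − Wh = 0 → δ = (W + √(W² + 2kWh))/k
δ = (7.5537 + √(57.058 + 4985.07))/3.4589 = (7.5537 + 71.008)/3.4589 = 22.713 mm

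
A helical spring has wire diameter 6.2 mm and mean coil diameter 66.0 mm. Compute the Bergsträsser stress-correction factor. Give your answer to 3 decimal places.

1.126

C = D/d = 66.0/6.2 = 10.6452
K_B = (4C+2)/(4C−3) = 44.581/39.581 = 1.1263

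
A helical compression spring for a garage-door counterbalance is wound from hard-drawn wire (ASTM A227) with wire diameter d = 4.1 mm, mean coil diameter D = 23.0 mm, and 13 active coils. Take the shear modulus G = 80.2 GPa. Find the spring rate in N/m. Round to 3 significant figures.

17900 N/m

k = Gd⁴/(8D³N_a) = (80.2×10³ × 4.1⁴) / (8 × 23.0³ × 13)
  = 2.26626e+07 / 1.26537e+06 = 17.91 N/mm = 17910 N/m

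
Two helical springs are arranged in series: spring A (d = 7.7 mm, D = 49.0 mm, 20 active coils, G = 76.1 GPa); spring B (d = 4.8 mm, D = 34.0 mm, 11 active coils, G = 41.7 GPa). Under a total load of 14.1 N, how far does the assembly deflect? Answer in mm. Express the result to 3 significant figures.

k_A = Gd⁴/(8D³N_a) = (76.1×10³)(7.7⁴)/(8·49.0³·20) = 14.211 N/mm
k_B = Gd⁴/(8D³N_a) = (41.7×10³)(4.8⁴)/(8·34.0³·11) = 6.4 N/mm
Series: 1/k_eq = 1/14.211 + 1/6.4 = 0.22662; k_eq = 4.4128 N/mm
δ = F/k_eq = 14.1/4.4128 = 3.1953 mm

3.20 mm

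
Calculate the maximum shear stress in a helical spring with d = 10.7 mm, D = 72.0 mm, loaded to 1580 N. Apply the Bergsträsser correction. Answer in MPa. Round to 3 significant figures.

Spring index C = D/d = 72.0/10.7 = 6.7290
K_B = (4C+2)/(4C−3) = 28.916/23.916 = 1.2091
τ₀ = 8FD/(πd³) = 8·1580·72.0/(π·10.7³) = 910080/3848.6 = 236.47 MPa
τ_max = K·τ₀ = 1.2091 × 236.47 = 285.91 MPa

286 MPa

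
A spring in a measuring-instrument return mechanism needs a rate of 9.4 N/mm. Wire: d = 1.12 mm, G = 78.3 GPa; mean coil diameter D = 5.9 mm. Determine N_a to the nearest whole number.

8

N_a = Gd⁴/(8D³k) = (78.3×10³ × 1.12⁴)/(8 × 5.9³ × 9.4)
    = 123207 / 15444.5 = 7.977 → 8 coils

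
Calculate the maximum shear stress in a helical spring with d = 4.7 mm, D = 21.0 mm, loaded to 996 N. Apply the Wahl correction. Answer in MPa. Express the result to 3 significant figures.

Spring index C = D/d = 21.0/4.7 = 4.4681
K_W = (4C−1)/(4C−4) + 0.615/C = 16.872/13.872 + 0.1376 = 1.3539
τ₀ = 8FD/(πd³) = 8·996·21.0/(π·4.7³) = 167328/326.17 = 513.01 MPa
τ_max = K·τ₀ = 1.3539 × 513.01 = 694.56 MPa

695 MPa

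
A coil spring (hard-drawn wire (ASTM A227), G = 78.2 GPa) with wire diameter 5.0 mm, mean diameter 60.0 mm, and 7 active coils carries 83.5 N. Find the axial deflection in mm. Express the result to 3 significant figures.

20.7 mm

k = Gd⁴/(8D³N_a) = (78.2×10³)(5.0⁴)/(8·60.0³·7) = 4.0406 N/mm
δ = F/k = 83.5 / 4.0406 = 20.665 mm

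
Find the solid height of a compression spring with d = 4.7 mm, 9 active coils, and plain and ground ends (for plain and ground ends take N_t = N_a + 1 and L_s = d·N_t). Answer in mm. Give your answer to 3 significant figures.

47.0 mm

plain and ground ends: N_t = N_a + 1 = 9 + 1 = 10
L_s = d·N_t = 4.7 × 10 = 47 mm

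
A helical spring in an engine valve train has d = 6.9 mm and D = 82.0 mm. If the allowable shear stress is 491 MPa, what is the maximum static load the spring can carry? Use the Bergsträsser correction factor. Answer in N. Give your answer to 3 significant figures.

694 N

C = D/d = 82.0/6.9 = 11.8841
K_B = (4C+2)/(4C−3) = 49.536/44.536 = 1.1123
τ_max = K·8FD/(πd³) → F_max = τ_allow·πd³/(8DK)
F_max = 491·π·6.9³/(8·82.0·1.1123) = 5.0673e+05/729.65 = 694.49 N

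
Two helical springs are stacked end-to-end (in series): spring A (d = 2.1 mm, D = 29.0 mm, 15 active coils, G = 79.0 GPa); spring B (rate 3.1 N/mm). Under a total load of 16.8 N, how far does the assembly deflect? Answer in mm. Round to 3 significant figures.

k_A = Gd⁴/(8D³N_a) = (79.0×10³)(2.1⁴)/(8·29.0³·15) = 0.52496 N/mm
Series: 1/k_eq = 1/0.52496 + 1/3.1 = 2.2275; k_eq = 0.44894 N/mm
δ = F/k_eq = 16.8/0.44894 = 37.422 mm

37.4 mm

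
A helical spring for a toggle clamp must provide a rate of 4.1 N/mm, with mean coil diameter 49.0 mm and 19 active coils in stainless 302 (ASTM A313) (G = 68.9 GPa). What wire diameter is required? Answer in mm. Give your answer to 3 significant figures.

5.71 mm

d = (8D³N_a·k / G)^(1/4) = (8·49.0³·19·4.1 / (68.9×10³))^0.25
  = (1064.1)^0.25 = 5.7115 mm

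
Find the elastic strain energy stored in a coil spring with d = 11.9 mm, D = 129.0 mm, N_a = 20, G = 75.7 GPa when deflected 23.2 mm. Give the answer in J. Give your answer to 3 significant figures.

1.19 J

k = Gd⁴/(8D³N_a) = (75.7×10³)(11.9⁴)/(8·129.0³·20) = 4.4197 N/mm
U = ½kδ² = 0.5 × 4.4197 × 23.2² = 1189.4 N·mm = 1.1894 J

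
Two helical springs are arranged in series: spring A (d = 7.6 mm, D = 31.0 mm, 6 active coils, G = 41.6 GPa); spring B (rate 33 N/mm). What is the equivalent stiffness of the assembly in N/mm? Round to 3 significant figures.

k_A = Gd⁴/(8D³N_a) = (41.6×10³)(7.6⁴)/(8·31.0³·6) = 97.056 N/mm
Series: 1/k_eq = 1/97.056 + 1/33 = 0.040606; k_eq = 24.627 N/mm

24.6 N/mm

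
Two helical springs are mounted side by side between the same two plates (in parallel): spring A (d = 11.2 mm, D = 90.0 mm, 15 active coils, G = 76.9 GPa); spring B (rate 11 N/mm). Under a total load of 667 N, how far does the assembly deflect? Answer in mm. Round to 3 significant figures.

26.9 mm

k_A = Gd⁴/(8D³N_a) = (76.9×10³)(11.2⁴)/(8·90.0³·15) = 13.832 N/mm
Parallel: k_eq = 13.832 + 11 = 24.832 N/mm
δ = F/k_eq = 667/24.832 = 26.86 mm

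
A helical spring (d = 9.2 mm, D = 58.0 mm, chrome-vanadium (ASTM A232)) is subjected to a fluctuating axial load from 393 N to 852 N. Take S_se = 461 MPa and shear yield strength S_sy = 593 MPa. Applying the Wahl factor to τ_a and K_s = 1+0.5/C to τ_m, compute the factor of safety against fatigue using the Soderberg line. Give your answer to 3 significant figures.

C = D/d = 58.0/9.2 = 6.3043; K_W = (4C−1)/(4C−4)+0.615/C = 1.2389; K_s = 1+0.5/C = 1.0793
F_a = (F_max−F_min)/2 = 229.5 N; F_m = (F_max+F_min)/2 = 622.5 N
τ_a = K_W·8F_aD/(πd³) = 1.2389 × 43.53 = 53.931 MPa
τ_m = K_s·8F_mD/(πd³) = 1.0793 × 118.07 = 127.44 MPa
Soderberg: 1/n_f = τ_a/S_se + τ_m/S_sy = 53.931/461 + 127.44/593 = 0.11699 + 0.21490 = 0.33189
n_f = 1/0.33189 = 3.013

3.01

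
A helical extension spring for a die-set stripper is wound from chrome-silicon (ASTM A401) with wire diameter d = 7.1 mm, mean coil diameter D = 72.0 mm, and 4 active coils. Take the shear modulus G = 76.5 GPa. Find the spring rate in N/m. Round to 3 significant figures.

k = Gd⁴/(8D³N_a) = (76.5×10³ × 7.1⁴) / (8 × 72.0³ × 4)
  = 1.94399e+08 / 1.19439e+07 = 16.276 N/mm = 16276 N/m

16300 N/m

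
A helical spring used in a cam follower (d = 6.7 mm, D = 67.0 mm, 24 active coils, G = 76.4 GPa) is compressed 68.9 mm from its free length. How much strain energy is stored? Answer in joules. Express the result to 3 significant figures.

k = Gd⁴/(8D³N_a) = (76.4×10³)(6.7⁴)/(8·67.0³·24) = 2.666 N/mm
U = ½kδ² = 0.5 × 2.666 × 68.9² = 6328.1 N·mm = 6.3281 J

6.33 J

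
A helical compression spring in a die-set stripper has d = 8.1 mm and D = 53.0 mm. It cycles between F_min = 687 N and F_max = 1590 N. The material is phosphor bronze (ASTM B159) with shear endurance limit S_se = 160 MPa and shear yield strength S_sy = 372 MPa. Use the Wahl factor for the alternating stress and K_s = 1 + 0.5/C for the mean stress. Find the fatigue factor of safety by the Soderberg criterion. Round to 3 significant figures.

0.582

C = D/d = 53.0/8.1 = 6.5432; K_W = (4C−1)/(4C−4)+0.615/C = 1.2293; K_s = 1+0.5/C = 1.0764
F_a = (F_max−F_min)/2 = 451.5 N; F_m = (F_max+F_min)/2 = 1138.5 N
τ_a = K_W·8F_aD/(πd³) = 1.2293 × 114.66 = 140.95 MPa
τ_m = K_s·8F_mD/(πd³) = 1.0764 × 289.13 = 311.22 MPa
Soderberg: 1/n_f = τ_a/S_se + τ_m/S_sy = 140.95/160 + 311.22/372 = 0.88095 + 0.83662 = 1.7176
n_f = 1/1.7176 = 0.5822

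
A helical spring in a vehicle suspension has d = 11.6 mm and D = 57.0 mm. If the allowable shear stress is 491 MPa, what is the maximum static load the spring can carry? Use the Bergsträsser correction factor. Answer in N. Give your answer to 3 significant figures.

4060 N

C = D/d = 57.0/11.6 = 4.9138
K_B = (4C+2)/(4C−3) = 21.655/16.655 = 1.3002
τ_max = K·8FD/(πd³) → F_max = τ_allow·πd³/(8DK)
F_max = 491·π·11.6³/(8·57.0·1.3002) = 2.4077e+06/592.89 = 4061 N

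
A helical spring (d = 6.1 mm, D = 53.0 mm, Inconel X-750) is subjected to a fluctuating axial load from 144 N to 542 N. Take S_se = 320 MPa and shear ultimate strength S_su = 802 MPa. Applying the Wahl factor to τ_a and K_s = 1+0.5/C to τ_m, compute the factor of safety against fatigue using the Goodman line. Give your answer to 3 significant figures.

C = D/d = 53.0/6.1 = 8.6885; K_W = (4C−1)/(4C−4)+0.615/C = 1.1683; K_s = 1+0.5/C = 1.0575
F_a = (F_max−F_min)/2 = 199 N; F_m = (F_max+F_min)/2 = 343 N
τ_a = K_W·8F_aD/(πd³) = 1.1683 × 118.33 = 138.24 MPa
τ_m = K_s·8F_mD/(πd³) = 1.0575 × 203.95 = 215.69 MPa
Goodman: 1/n_f = τ_a/S_se + τ_m/S_su = 138.24/320 + 215.69/802 = 0.43201 + 0.26893 = 0.70095
n_f = 1/0.70095 = 1.427

1.43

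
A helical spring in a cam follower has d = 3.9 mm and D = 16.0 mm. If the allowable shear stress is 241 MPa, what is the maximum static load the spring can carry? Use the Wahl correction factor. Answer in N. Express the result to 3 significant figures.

252 N

C = D/d = 16.0/3.9 = 4.1026
K_W = (4C−1)/(4C−4) + 0.615/C = 15.410/12.410 + 0.1499 = 1.3916
τ_max = K·8FD/(πd³) → F_max = τ_allow·πd³/(8DK)
F_max = 241·π·3.9³/(8·16.0·1.3916) = 44912/178.13 = 252.13 N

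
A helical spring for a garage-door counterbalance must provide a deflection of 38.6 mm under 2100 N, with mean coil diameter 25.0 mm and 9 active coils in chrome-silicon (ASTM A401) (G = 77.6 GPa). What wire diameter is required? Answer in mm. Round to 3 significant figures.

Required rate k = F/δ = 2100/38.6 = 54.404 N/mm
d = (8D³N_a·k / G)^(1/4) = (8·25.0³·9·54.404 / (77.6×10³))^0.25
  = (788.72)^0.25 = 5.2994 mm

5.30 mm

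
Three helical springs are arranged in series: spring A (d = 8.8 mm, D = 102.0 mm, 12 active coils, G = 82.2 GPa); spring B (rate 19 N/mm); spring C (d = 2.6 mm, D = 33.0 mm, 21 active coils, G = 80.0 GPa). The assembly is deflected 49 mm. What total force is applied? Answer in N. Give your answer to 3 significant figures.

25.6 N

k_A = Gd⁴/(8D³N_a) = (82.2×10³)(8.8⁴)/(8·102.0³·12) = 4.8387 N/mm
k_C = Gd⁴/(8D³N_a) = (80.0×10³)(2.6⁴)/(8·33.0³·21) = 0.60553 N/mm
Series: 1/k_eq = 1/4.8387 + 1/19 + 1/0.60553 = 1.9108; k_eq = 0.52335 N/mm
F = k_eq·δ = 0.52335·49 = 25.644 N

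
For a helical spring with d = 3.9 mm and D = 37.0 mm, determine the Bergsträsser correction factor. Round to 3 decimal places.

C = D/d = 37.0/3.9 = 9.4872
K_B = (4C+2)/(4C−3) = 39.949/34.949 = 1.1431

1.143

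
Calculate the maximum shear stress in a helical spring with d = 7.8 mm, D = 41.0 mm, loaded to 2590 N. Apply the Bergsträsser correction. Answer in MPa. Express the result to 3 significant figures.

Spring index C = D/d = 41.0/7.8 = 5.2564
K_B = (4C+2)/(4C−3) = 23.026/18.026 = 1.2774
τ₀ = 8FD/(πd³) = 8·2590·41.0/(π·7.8³) = 849520/1490.8 = 569.82 MPa
τ_max = K·τ₀ = 1.2774 × 569.82 = 727.88 MPa

728 MPa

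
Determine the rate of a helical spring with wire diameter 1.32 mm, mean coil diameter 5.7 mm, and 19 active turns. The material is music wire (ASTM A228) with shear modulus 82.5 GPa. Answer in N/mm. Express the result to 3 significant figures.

k = Gd⁴/(8D³N_a) = (82.5×10³ × 1.32⁴) / (8 × 5.7³ × 19)
  = 250467 / 28149.3 = 8.8978 N/mm

8.90 N/mm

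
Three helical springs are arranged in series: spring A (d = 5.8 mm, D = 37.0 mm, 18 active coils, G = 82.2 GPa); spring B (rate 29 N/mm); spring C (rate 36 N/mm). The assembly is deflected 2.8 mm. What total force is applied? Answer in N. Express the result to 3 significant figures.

19.9 N

k_A = Gd⁴/(8D³N_a) = (82.2×10³)(5.8⁴)/(8·37.0³·18) = 12.753 N/mm
Series: 1/k_eq = 1/12.753 + 1/29 + 1/36 = 0.14067; k_eq = 7.1087 N/mm
F = k_eq·δ = 7.1087·2.8 = 19.904 N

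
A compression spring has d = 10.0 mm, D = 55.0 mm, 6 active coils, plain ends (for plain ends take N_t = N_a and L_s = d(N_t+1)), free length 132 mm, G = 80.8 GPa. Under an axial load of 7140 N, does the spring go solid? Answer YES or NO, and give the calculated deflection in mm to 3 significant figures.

k = Gd⁴/(8D³N_a) = (80.8×10³)(10.0⁴)/(8·55.0³·6) = 101.18 N/mm
N_t = 6; L_s = 10.0·7 = 70 mm; δ_solid = L₀ − L_s = 132 − 70 = 62 mm
δ = F/k = 7140/101.18 = 70.569 mm
δ ≥ δ_solid → spring goes solid

YES, δ = 70.6 mm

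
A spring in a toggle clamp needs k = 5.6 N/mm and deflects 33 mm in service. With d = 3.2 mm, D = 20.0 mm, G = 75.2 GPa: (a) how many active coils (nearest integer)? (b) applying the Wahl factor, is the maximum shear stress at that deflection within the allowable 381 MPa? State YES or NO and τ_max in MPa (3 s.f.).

(a) 22 coils; (b) YES, τ_max = 357 MPa

N_a = Gd⁴/(8D³k) = (75.2×10³)(3.2⁴)/(8·20.0³·5.6) = 22 → N_a = 22
Actual rate k = Gd⁴/(8D³·22) = 5.6003 N/mm
Working load F = kδ = 5.6003·33 = 184.81 N
C = 20.0/3.2 = 6.2500; K_W = (4C−1)/(4C−4)+0.615/C = 1.2413
τ_max = K_W·8FD/(πd³) = 1.2413·287.24 = 356.54 MPa
τ_max ≤ 381 MPa → acceptable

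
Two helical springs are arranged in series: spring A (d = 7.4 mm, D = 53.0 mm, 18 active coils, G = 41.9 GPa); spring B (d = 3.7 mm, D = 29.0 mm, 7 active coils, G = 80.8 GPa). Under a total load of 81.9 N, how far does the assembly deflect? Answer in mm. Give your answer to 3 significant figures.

k_A = Gd⁴/(8D³N_a) = (41.9×10³)(7.4⁴)/(8·53.0³·18) = 5.8607 N/mm
k_B = Gd⁴/(8D³N_a) = (80.8×10³)(3.7⁴)/(8·29.0³·7) = 11.088 N/mm
Series: 1/k_eq = 1/5.8607 + 1/11.088 = 0.26082; k_eq = 3.8341 N/mm
δ = F/k_eq = 81.9/3.8341 = 21.361 mm

21.4 mm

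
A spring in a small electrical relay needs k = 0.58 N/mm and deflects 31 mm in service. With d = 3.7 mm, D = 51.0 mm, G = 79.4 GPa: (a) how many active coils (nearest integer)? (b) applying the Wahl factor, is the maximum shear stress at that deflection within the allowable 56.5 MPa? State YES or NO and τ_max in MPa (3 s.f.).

N_a = Gd⁴/(8D³k) = (79.4×10³)(3.7⁴)/(8·51.0³·0.58) = 24.18 → N_a = 24
Actual rate k = Gd⁴/(8D³·24) = 0.58427 N/mm
Working load F = kδ = 0.58427·31 = 18.112 N
C = 51.0/3.7 = 13.7838; K_W = (4C−1)/(4C−4)+0.615/C = 1.1033
τ_max = K_W·8FD/(πd³) = 1.1033·46.439 = 51.235 MPa
τ_max ≤ 56.5 MPa → acceptable

(a) 24 coils; (b) YES, τ_max = 51.2 MPa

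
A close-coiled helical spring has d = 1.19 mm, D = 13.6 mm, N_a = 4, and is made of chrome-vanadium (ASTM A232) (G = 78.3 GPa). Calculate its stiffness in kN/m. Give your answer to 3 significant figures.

k = Gd⁴/(8D³N_a) = (78.3×10³ × 1.19⁴) / (8 × 13.6³ × 4)
  = 157018 / 80494.6 = 1.9507 N/mm

1.95 kN/m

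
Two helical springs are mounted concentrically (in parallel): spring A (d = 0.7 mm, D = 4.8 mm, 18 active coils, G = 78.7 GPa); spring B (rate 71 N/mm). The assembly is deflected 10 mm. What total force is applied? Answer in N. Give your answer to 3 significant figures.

722 N

k_A = Gd⁴/(8D³N_a) = (78.7×10³)(0.7⁴)/(8·4.8³·18) = 1.1865 N/mm
Parallel: k_eq = 1.1865 + 71 = 72.187 N/mm
F = k_eq·δ = 72.187·10 = 721.87 N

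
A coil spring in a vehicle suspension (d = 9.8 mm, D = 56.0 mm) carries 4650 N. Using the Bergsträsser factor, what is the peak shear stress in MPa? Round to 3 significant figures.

882 MPa

Spring index C = D/d = 56.0/9.8 = 5.7143
K_B = (4C+2)/(4C−3) = 24.857/19.857 = 1.2518
τ₀ = 8FD/(πd³) = 8·4650·56.0/(π·9.8³) = 2.0832e+06/2956.8 = 704.54 MPa
τ_max = K·τ₀ = 1.2518 × 704.54 = 881.94 MPa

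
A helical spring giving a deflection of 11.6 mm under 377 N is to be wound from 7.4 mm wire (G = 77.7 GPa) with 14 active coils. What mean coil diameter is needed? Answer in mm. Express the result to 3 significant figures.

40.0 mm

Required rate k = F/δ = 377/11.6 = 32.5 N/mm
D = (Gd⁴/(8N_a·k))^(1/3) = (77.7×10³·7.4⁴/(8·14·32.5))^(1/3)
  = (64009.8)^(1/3) = 40.0020 mm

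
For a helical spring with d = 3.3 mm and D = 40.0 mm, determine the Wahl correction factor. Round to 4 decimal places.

1.1182

C = D/d = 40.0/3.3 = 12.1212
K_W = (4C−1)/(4C−4) + 0.615/C = 47.485/44.485 + 0.0507 = 1.1182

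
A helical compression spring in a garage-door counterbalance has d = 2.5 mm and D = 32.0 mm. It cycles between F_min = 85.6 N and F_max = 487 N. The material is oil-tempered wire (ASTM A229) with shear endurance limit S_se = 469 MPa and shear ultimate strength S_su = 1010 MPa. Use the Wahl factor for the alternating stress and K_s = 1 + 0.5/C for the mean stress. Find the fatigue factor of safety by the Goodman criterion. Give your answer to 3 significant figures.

0.249

C = D/d = 32.0/2.5 = 12.8000; K_W = (4C−1)/(4C−4)+0.615/C = 1.1116; K_s = 1+0.5/C = 1.0391
F_a = (F_max−F_min)/2 = 200.7 N; F_m = (F_max+F_min)/2 = 286.3 N
τ_a = K_W·8F_aD/(πd³) = 1.1116 × 1046.7 = 1163.5 MPa
τ_m = K_s·8F_mD/(πd³) = 1.0391 × 1493.1 = 1551.4 MPa
Goodman: 1/n_f = τ_a/S_se + τ_m/S_su = 1163.5/469 + 1551.4/1010 = 2.48082 + 1.53607 = 4.0169
n_f = 1/4.0169 = 0.2489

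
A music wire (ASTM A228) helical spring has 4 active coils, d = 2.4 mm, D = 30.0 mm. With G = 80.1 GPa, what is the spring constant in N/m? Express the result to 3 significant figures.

k = Gd⁴/(8D³N_a) = (80.1×10³ × 2.4⁴) / (8 × 30.0³ × 4)
  = 2.65753e+06 / 864000 = 3.0758 N/mm = 3075.8 N/m

3080 N/m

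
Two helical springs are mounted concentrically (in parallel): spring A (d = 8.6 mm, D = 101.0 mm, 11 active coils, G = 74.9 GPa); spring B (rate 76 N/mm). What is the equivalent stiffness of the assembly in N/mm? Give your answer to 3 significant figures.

80.5 N/mm

k_A = Gd⁴/(8D³N_a) = (74.9×10³)(8.6⁴)/(8·101.0³·11) = 4.5189 N/mm
Parallel: k_eq = 4.5189 + 76 = 80.519 N/mm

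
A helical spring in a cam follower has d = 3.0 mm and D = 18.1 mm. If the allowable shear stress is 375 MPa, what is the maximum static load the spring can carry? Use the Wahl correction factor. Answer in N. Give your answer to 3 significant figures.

C = D/d = 18.1/3.0 = 6.0333
K_W = (4C−1)/(4C−4) + 0.615/C = 23.133/20.133 + 0.1019 = 1.2509
τ_max = K·8FD/(πd³) → F_max = τ_allow·πd³/(8DK)
F_max = 375·π·3.0³/(8·18.1·1.2509) = 31809/181.14 = 175.61 N

176 N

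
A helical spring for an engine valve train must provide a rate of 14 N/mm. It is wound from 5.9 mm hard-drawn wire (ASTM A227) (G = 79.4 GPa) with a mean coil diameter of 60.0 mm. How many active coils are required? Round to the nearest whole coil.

4

N_a = Gd⁴/(8D³k) = (79.4×10³ × 5.9⁴)/(8 × 60.0³ × 14)
    = 9.62118e+07 / 2.4192e+07 = 3.977 → 4 coils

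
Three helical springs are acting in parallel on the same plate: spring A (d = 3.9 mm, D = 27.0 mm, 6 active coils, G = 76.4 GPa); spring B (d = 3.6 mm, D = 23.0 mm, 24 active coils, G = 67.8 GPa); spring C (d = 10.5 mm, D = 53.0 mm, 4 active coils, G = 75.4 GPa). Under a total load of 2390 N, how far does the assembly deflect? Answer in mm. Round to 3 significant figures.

k_A = Gd⁴/(8D³N_a) = (76.4×10³)(3.9⁴)/(8·27.0³·6) = 18.708 N/mm
k_B = Gd⁴/(8D³N_a) = (67.8×10³)(3.6⁴)/(8·23.0³·24) = 4.8748 N/mm
k_C = Gd⁴/(8D³N_a) = (75.4×10³)(10.5⁴)/(8·53.0³·4) = 192.38 N/mm
Parallel: k_eq = 18.708 + 4.8748 + 192.38 = 215.96 N/mm
δ = F/k_eq = 2390/215.96 = 11.067 mm

11.1 mm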